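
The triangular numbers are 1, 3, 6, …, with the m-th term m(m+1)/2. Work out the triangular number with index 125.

7875

The 125th triangular number is n(n+1)/2 with n = 125.
125·126/2 = 15750/2 = 7875.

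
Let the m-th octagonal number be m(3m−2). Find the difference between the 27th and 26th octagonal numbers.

Consecutive octagonal numbers differ by 6n − 5: here 6·27 − 5 = 157.

157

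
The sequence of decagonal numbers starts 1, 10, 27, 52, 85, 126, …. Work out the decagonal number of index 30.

3510

The 30th decagonal number is n(4n−3) with n = 30.
30·(4·30 − 3) = 30·117 = 3510.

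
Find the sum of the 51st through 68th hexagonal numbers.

127347

Σ i(2i−1) = 2Σi² − Σi over i = 51..68.
Σi = 2346 − 1275 = 1071 and Σi² = 107134 − 42925 = 64209.
2·64209 − 1·1071 = 127347.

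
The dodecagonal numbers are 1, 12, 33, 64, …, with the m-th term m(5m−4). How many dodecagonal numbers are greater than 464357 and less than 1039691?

151

The n-th dodecagonal number is n(5n−4).
Smallest index with value > 464357: n = 306 (giving 466956).
Largest index with value < 1039691: n = 456 (giving 1037856).
Indices 306 through 456: 151 terms.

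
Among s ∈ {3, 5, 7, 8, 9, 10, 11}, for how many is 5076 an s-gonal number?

1

s = 3: P(3, 100) = 5050 and P(3, 101) = 5151; 5076 is not s-gonal.
s = 5: P(5, 58) = 5017 and P(5, 59) = 5192; 5076 is not s-gonal.
s = 7: P(7, 45) = 4995 and P(7, 46) = 5221; 5076 is not s-gonal.
s = 8: P(8, 41) = 4961 and P(8, 42) = 5208; 5076 is not s-gonal.
s = 9: P(9, 38) = 4959 and P(9, 39) = 5226; 5076 is not s-gonal.
s = 10: P(10, 36) = 5076. ✓
s = 11: P(11, 33) = 4785 and P(11, 34) = 5083; 5076 is not s-gonal.
Hits: s ∈ {10} → 1.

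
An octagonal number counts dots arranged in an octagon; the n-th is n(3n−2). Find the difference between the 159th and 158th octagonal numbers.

949

Consecutive octagonal numbers differ by 6n − 5: here 6·159 − 5 = 949.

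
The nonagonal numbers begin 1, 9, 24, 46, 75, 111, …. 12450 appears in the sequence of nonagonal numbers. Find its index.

60

Set n(7n−5)/2 = 12450, giving 7n² − 5n − 24900 = 0.
The discriminant is 25 + 56·12450 = 697225, and √697225 = 835.
So n = (5 + 835) / 14 = 840/14 = 60.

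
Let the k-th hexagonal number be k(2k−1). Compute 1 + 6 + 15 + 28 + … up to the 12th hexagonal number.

1222

Σ i(2i−1) = 2Σi² − Σi over i = 1..12.
Σi = 78 and Σi² = 650.
2·650 − 1·78 = 1222.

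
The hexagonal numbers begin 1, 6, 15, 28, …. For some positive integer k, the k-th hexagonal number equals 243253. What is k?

349

Set n(2n−1) = 243253, giving 2n² − n − 243253 = 0.
So n = (1 + 1395) / 4 = 1396/4 = 349.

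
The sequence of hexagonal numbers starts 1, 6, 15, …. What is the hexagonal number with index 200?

79800

200·(2·200 − 1) = 200·399 = 79800.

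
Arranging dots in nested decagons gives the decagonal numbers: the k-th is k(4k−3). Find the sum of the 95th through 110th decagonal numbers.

668840

Σ i(4i−3) = 4Σi² − 3Σi over i = 95..110.
Σi = 6105 − 4465 = 1640 and Σi² = 449735 − 281295 = 168440.
4·168440 − 3·1640 = 668840.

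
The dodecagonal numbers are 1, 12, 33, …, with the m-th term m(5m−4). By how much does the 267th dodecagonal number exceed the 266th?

2661

Consecutive dodecagonal numbers differ by 10n − 9: here 10·267 − 9 = 2661.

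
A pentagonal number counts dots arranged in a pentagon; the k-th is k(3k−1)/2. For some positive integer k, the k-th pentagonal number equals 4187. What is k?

Set n(3n−1)/2 = 4187, giving 3n² − n − 8374 = 0.
So n = (1 + 317) / 6 = 318/6 = 53.
Check: 53·(3·53 − 1)/2 = 4187. ✓

53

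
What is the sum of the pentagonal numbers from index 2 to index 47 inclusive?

53015

Σ i(3i−1)/2 = (3Σi² − Σi) / 2 over i = 2..47.
Σi = 1128 − 1 = 1127 and Σi² = 35720 − 1 = 35719.
(3·35719 − 1·1127) / 2 = 106030/2 = 53015.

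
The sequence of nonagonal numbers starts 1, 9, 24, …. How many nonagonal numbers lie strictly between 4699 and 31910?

58

The n-th nonagonal number is n(7n−5)/2.
Smallest index with value > 4699: n = 38 (giving 4959).
Largest index with value < 31910: n = 95 (giving 31350).
Indices 38 through 95: 58 terms.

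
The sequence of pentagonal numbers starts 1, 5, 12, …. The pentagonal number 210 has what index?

Set n(3n−1)/2 = 210, giving 3n² − n − 420 = 0.
The discriminant is 1 + 24·210 = 5041, and √5041 = 71.
So n = (1 + 71) / 6 = 72/6 = 12.
Check: 12·(3·12 − 1)/2 = 210. ✓

12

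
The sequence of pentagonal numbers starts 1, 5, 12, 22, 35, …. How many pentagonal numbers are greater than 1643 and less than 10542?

50

The n-th pentagonal number is n(3n−1)/2.
Smallest index with value > 1643: n = 34 (giving 1717).
Largest index with value < 10542: n = 83 (giving 10292).
Indices 34 through 83: 50 terms.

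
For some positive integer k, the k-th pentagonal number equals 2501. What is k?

Set n(3n−1)/2 = 2501, giving 3n² − n − 5002 = 0.
The discriminant is 1 + 24·2501 = 60025, and √60025 = 245.
So n = (1 + 245) / 6 = 246/6 = 41.

41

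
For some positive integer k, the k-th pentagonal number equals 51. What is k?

6

Set n(3n−1)/2 = 51, giving 3n² − n − 102 = 0.
The discriminant is 1 + 24·51 = 1225, and √1225 = 35.
So n = (1 + 35) / 6 = 36/6 = 6.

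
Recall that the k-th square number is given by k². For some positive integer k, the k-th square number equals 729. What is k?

We need n² = 729, so n = √729 = 27.
Check: 27² = 729. ✓

27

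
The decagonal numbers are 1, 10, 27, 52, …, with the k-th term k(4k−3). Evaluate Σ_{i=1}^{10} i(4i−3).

1375

Σ i(4i−3) = 4Σi² − 3Σi over i = 1..10.
Σi = 55 and Σi² = 385.
4·385 − 3·55 = 1375.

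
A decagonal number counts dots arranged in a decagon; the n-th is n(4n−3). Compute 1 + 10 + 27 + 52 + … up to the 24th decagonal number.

18700

Σ i(4i−3) = 4Σi² − 3Σi over i = 1..24.
Σi = 300 and Σi² = 4900.
4·4900 − 3·300 = 18700.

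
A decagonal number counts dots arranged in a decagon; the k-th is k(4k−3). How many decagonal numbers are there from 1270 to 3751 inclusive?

The n-th decagonal number is n(4n−3).
Smallest index with value ≥ 1270: n = 19 (giving 1387).
Largest index with value ≤ 3751: n = 31 (giving 3751).
Indices 19 through 31: 13 terms.

13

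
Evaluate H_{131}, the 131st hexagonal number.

34191

The 131st hexagonal number is n(2n−1) with n = 131.
131·(2·131 − 1) = 131·261 = 34191.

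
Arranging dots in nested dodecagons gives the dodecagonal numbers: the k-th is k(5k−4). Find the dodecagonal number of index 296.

436896

The 296th dodecagonal number is n(5n−4) with n = 296.
296·(5·296 − 4) = 296·1476 = 436896.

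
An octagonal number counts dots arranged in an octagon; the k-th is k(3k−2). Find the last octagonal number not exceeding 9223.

Solve n(3n−2) ≤ 9223 for integer n.
n = 55 gives 8965 ≤ 9223, while n = 56 gives 9296 > 9223; so the answer is 8965.

8965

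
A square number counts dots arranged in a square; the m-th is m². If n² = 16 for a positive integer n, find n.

We need n² = 16, so n = √16 = 4.
Check: 4² = 16. ✓

4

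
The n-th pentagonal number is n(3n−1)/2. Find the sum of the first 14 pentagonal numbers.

Σ i(3i−1)/2 = (3Σi² − Σi) / 2 over i = 1..14.
Σi = 105 and Σi² = 1015.
(3·1015 − 1·105) / 2 = 2940/2 = 1470.

1470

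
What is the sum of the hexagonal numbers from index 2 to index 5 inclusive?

94

Σ i(2i−1) = 2Σi² − Σi over i = 2..5.
Σi = 15 − 1 = 14 and Σi² = 55 − 1 = 54.
2·54 − 1·14 = 94.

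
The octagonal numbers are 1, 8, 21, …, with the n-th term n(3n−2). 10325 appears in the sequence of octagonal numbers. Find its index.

59

Set n(3n−2) = 10325, giving 3n² − 2n − 10325 = 0.
The discriminant is 4 + 12·10325 = 123904, and √123904 = 352.
So n = (2 + 352) / 6 = 354/6 = 59.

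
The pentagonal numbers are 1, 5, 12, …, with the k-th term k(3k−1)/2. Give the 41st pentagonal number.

2501

The 41st pentagonal number is n(3n−1)/2 with n = 41.
41·(3·41 − 1)/2 = 41·122/2 = 41·61 = 2501.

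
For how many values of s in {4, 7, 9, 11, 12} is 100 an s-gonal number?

1

s = 4: P(4, 10) = 100. ✓
s = 7: P(7, 6) = 81 and P(7, 7) = 112; 100 is not s-gonal.
s = 9: P(9, 5) = 75 and P(9, 6) = 111; 100 is not s-gonal.
s = 11: P(11, 5) = 95 and P(11, 6) = 141; 100 is not s-gonal.
s = 12: P(12, 4) = 64 and P(12, 5) = 105; 100 is not s-gonal.
Hits: s ∈ {4} → 1.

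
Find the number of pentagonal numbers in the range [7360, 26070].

The n-th pentagonal number is n(3n−1)/2.
Smallest index with value ≥ 7360: n = 71 (giving 7526).
Largest index with value ≤ 26070: n = 132 (giving 26070).
Indices 71 through 132: 62 terms.

62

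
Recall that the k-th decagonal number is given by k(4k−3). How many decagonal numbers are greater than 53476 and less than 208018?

112

The n-th decagonal number is n(4n−3).
Smallest index with value > 53476: n = 117 (giving 54405).
Largest index with value < 208018: n = 228 (giving 207252).
Indices 117 through 228: 112 terms.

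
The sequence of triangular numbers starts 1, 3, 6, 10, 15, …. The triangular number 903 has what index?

42

Set n(n+1)/2 = 903, giving n² + n − 1806 = 0.
The discriminant is 1 + 8·903 = 7225, and √7225 = 85.
So n = (-1 + 85) / 2 = 84/2 = 42.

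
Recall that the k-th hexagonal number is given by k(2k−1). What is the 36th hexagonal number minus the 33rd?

36·(2·36 − 1) = 2556 and 33·(2·33 − 1) = 2145.
Difference: 2556 − 2145 = 411.

411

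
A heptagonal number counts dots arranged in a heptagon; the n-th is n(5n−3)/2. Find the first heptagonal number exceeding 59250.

59830

Solve n(5n−3)/2 > 59250 for integer n.
The largest n with value ≤ 59250 is 154 (since 59059 ≤ 59250 < 59830), so the first above is n = 155, value 59830.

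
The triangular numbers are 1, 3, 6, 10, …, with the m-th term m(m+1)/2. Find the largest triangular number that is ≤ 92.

91

Solve n(n+1)/2 ≤ 92 for integer n.
n = 13 gives 91 ≤ 92, while n = 14 gives 105 > 92; so the answer is 91.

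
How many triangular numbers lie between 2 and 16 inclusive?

4

The n-th triangular number is n(n+1)/2.
Smallest index with value ≥ 2: n = 2 (giving 3).
Largest index with value ≤ 16: n = 5 (giving 15).
Indices 2 through 5: 4 terms.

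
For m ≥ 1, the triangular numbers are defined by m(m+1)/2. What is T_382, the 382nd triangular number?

382·383/2 = 146306/2 = 73153.

73153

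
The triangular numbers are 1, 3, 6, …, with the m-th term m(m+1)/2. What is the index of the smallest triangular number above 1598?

Solve n(n+1)/2 > 1598 for integer n.
The largest n with value ≤ 1598 is 56 (since 1596 ≤ 1598 < 1653), so the first above is n = 57, value 1653.

57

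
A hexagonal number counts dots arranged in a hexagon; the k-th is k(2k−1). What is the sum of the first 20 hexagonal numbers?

Σ i(2i−1) = 2Σi² − Σi over i = 1..20.
Σi = 210 and Σi² = 2870.
2·2870 − 1·210 = 5530.

5530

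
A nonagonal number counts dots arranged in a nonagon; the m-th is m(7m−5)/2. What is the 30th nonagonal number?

3075

The 30th nonagonal number is n(7n−5)/2 with n = 30.
30·(7·30 − 5)/2 = 30·205/2 = 3075.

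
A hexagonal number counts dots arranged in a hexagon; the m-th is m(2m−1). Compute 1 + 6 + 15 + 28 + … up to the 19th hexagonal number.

4750

Σ i(2i−1) = 2Σi² − Σi over i = 1..19.
Σi = 190 and Σi² = 2470.
2·2470 − 1·190 = 4750.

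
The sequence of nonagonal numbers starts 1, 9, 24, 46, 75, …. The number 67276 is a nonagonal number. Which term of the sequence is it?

Set n(7n−5)/2 = 67276, giving 7n² − 5n − 134552 = 0.
The discriminant is 25 + 56·67276 = 3767481, and √3767481 = 1941.
So n = (5 + 1941) / 14 = 1946/14 = 139.

139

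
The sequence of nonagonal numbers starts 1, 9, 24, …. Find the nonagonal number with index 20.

The 20th nonagonal number is n(7n−5)/2 with n = 20.
20·(7·20 − 5)/2 = 20·135/2 = 1350.

1350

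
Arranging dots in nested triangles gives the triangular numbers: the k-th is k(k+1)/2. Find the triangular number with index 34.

The 34th triangular number is n(n+1)/2 with n = 34.
34·35/2 = 1190/2 = 595.

595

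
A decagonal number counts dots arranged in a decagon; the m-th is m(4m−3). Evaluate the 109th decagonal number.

47197

The 109th decagonal number is n(4n−3) with n = 109.
109·(4·109 − 3) = 109·433 = 47197.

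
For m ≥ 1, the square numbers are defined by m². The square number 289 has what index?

17

We need n² = 289, so n = √289 = 17.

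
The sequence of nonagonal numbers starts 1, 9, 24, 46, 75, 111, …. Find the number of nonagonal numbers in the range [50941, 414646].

The n-th nonagonal number is n(7n−5)/2.
Smallest index with value ≥ 50941: n = 121 (giving 50941).
Largest index with value ≤ 414646: n = 344 (giving 413316).
Indices 121 through 344: 224 terms.

224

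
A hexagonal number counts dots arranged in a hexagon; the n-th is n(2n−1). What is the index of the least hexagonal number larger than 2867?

39

Solve n(2n−1) > 2867 for integer n.
The largest n with value ≤ 2867 is 38 (since 2850 ≤ 2867 < 3003), so the first above is n = 39, value 3003.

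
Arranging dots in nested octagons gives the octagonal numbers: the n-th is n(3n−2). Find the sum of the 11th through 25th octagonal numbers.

Σ i(3i−2) = 3Σi² − 2Σi over i = 11..25.
Σi = 325 − 55 = 270 and Σi² = 5525 − 385 = 5140.
3·5140 − 2·270 = 14880.

14880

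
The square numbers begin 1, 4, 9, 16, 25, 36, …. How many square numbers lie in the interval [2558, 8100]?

The n-th square number is n².
Smallest index with value ≥ 2558: n = 51 (giving 2601).
Largest index with value ≤ 8100: n = 90 (giving 8100).
Indices 51 through 90: 40 terms.

40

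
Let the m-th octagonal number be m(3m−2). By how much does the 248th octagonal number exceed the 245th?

248·(3·248 − 2) = 184016 and 245·(3·245 − 2) = 179585.
Difference: 184016 − 179585 = 4431.

4431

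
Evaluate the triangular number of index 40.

820

The 40th triangular number is n(n+1)/2 with n = 40.
40·41/2 = 1640/2 = 820.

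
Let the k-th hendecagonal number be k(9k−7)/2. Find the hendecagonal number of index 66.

19371

The 66th hendecagonal number is n(9n−7)/2 with n = 66.
66·(9·66 − 7)/2 = 66·587/2 = 19371.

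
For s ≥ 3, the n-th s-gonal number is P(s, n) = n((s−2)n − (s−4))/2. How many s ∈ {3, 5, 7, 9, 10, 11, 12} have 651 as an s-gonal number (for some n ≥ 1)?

2

s = 3: P(3, 35) = 630 and P(3, 36) = 666; 651 is not s-gonal.
s = 5: P(5, 21) = 651. ✓
s = 7: P(7, 16) = 616 and P(7, 17) = 697; 651 is not s-gonal.
s = 9: P(9, 14) = 651. ✓
s = 10: P(10, 13) = 637 and P(10, 14) = 742; 651 is not s-gonal.
s = 11: P(11, 12) = 606 and P(11, 13) = 715; 651 is not s-gonal.
s = 12: P(12, 11) = 561 and P(12, 12) = 672; 651 is not s-gonal.
Hits: s ∈ {5, 9} → 2.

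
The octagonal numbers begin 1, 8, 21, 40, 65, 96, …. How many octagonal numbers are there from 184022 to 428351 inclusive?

130

The n-th octagonal number is n(3n−2).
Smallest index with value ≥ 184022: n = 249 (giving 185505).
Largest index with value ≤ 428351: n = 378 (giving 427896).
Indices 249 through 378: 130 terms.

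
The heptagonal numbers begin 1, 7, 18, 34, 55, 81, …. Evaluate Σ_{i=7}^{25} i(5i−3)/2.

Σ i(5i−3)/2 = (5Σi² − 3Σi) / 2 over i = 7..25.
Σi = 325 − 21 = 304 and Σi² = 5525 − 91 = 5434.
(5·5434 − 3·304) / 2 = 26258/2 = 13129.

13129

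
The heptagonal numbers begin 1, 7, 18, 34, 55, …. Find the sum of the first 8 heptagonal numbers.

456

Σ i(5i−3)/2 = (5Σi² − 3Σi) / 2 over i = 1..8.
Σi = 36 and Σi² = 204.
(5·204 − 3·36) / 2 = 912/2 = 456.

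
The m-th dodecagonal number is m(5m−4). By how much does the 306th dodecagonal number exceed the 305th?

Consecutive dodecagonal numbers differ by 10n − 9: here 10·306 − 9 = 3051.

3051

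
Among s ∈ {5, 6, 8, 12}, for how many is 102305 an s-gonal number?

1

s = 5: P(5, 261) = 102051 and P(5, 262) = 102835; 102305 is not s-gonal.
s = 6: P(6, 226) = 101926 and P(6, 227) = 102831; 102305 is not s-gonal.
s = 8: P(8, 185) = 102305. ✓
s = 12: P(12, 143) = 101673 and P(12, 144) = 103104; 102305 is not s-gonal.
Hits: s ∈ {8} → 1.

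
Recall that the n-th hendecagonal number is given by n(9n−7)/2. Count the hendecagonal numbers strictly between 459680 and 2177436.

The n-th hendecagonal number is n(9n−7)/2.
Smallest index with value > 459680: n = 321 (giving 462561).
Largest index with value < 2177436: n = 695 (giving 2171180).
Indices 321 through 695: 375 terms.

375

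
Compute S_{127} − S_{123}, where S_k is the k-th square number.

127² = 16129 and 123² = 15129.
Difference: 16129 − 15129 = 1000.

1000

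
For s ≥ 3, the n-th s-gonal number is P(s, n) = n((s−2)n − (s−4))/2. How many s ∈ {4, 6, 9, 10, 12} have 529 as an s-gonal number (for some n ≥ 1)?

1

s = 4: P(4, 23) = 529. ✓
s = 6: P(6, 16) = 496 and P(6, 17) = 561; 529 is not s-gonal.
s = 9: P(9, 12) = 474 and P(9, 13) = 559; 529 is not s-gonal.
s = 10: P(10, 11) = 451 and P(10, 12) = 540; 529 is not s-gonal.
s = 12: P(12, 10) = 460 and P(12, 11) = 561; 529 is not s-gonal.
Hits: s ∈ {4} → 1.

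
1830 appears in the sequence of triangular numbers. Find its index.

Set n(n+1)/2 = 1830, giving n² + n − 3660 = 0.
So n = (-1 + 121) / 2 = 120/2 = 60.
Check: 60·61/2 = 1830. ✓

60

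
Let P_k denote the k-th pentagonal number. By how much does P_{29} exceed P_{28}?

85

Consecutive pentagonal numbers differ by 3n − 2: here 3·29 − 2 = 85.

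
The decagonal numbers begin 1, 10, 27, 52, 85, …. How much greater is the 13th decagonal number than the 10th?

267

13·(4·13 − 3) = 637 and 10·(4·10 − 3) = 370.
Difference: 637 − 370 = 267.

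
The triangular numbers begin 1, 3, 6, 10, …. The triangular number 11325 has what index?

150

Set n(n+1)/2 = 11325, giving n² + n − 22650 = 0.
The discriminant is 1 + 8·11325 = 90601, and √90601 = 301.
So n = (-1 + 301) / 2 = 300/2 = 150.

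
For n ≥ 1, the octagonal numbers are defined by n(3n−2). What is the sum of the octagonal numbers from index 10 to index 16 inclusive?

Σ i(3i−2) = 3Σi² − 2Σi over i = 10..16.
Σi = 136 − 45 = 91 and Σi² = 1496 − 285 = 1211.
3·1211 − 2·91 = 3451.

3451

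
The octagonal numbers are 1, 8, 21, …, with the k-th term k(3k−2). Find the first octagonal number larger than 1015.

1045

Solve n(3n−2) > 1015 for integer n.
The largest n with value ≤ 1015 is 18 (since 936 ≤ 1015 < 1045), so the first above is n = 19, value 1045.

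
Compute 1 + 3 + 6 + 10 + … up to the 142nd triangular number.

Σ i(i+1)/2 = (Σi² + Σi) / 2 over i = 1..142.
Σi = 10153 and Σi² = 964535.
(1·964535 + 1·10153) / 2 = 974688/2 = 487344.

487344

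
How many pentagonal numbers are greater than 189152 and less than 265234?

65

The n-th pentagonal number is n(3n−1)/2.
Smallest index with value > 189152: n = 356 (giving 189926).
Largest index with value < 265234: n = 420 (giving 264390).
Indices 356 through 420: 65 terms.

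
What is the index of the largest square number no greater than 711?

26

Solve n² ≤ 711 for integer n.
n = 26 gives 676 ≤ 711, while n = 27 gives 729 > 711; so the answer is index 26.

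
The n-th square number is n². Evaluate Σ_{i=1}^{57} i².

63365

Σ_{i=1}^{57} i² = 57·58·115/6 = 63365.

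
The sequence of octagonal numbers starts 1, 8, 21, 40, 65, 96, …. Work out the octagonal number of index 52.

The 52nd octagonal number is n(3n−2) with n = 52.
52·(3·52 − 2) = 52·154 = 8008.

8008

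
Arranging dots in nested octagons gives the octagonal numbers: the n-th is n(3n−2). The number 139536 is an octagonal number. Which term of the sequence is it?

216

Set n(3n−2) = 139536, giving 3n² − 2n − 139536 = 0.
So n = (2 + 1294) / 6 = 1296/6 = 216.
Check: 216·(3·216 − 2) = 139536. ✓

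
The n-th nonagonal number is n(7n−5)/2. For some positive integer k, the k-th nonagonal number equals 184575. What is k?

230

Set n(7n−5)/2 = 184575, giving 7n² − 5n − 369150 = 0.
So n = (5 + 3215) / 14 = 3220/14 = 230.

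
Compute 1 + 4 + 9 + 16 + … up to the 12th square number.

650

Σ_{i=1}^{12} i² = 12·13·25/6 = 650.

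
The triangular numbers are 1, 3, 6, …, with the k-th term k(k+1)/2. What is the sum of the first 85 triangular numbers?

Σ i(i+1)/2 = (Σi² + Σi) / 2 over i = 1..85.
Σi = 3655 and Σi² = 208335.
(1·208335 + 1·3655) / 2 = 211990/2 = 105995.

105995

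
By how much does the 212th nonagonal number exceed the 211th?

Consecutive nonagonal numbers differ by 7n − 6: here 7·212 − 6 = 1478.

1478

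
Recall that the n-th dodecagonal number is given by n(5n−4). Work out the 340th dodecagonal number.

340·(5·340 − 4) = 340·1696 = 576640.

576640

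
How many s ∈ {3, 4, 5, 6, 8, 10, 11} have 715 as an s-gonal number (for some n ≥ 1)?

s = 3: P(3, 37) = 703 and P(3, 38) = 741; 715 is not s-gonal.
s = 4: P(4, 26) = 676 and P(4, 27) = 729; 715 is not s-gonal.
s = 5: P(5, 22) = 715. ✓
s = 6: P(6, 19) = 703 and P(6, 20) = 780; 715 is not s-gonal.
s = 8: P(8, 15) = 645 and P(8, 16) = 736; 715 is not s-gonal.
s = 10: P(10, 13) = 637 and P(10, 14) = 742; 715 is not s-gonal.
s = 11: P(11, 13) = 715. ✓
Hits: s ∈ {5, 11} → 2.

2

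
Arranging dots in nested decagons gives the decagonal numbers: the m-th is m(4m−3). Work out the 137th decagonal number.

137·(4·137 − 3) = 137·545 = 74665.

74665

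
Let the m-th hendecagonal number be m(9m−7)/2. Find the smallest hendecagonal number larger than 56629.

Solve n(9n−7)/2 > 56629 for integer n.
The largest n with value ≤ 56629 is 112 (since 56056 ≤ 56629 < 57065), so the first above is n = 113, value 57065.

57065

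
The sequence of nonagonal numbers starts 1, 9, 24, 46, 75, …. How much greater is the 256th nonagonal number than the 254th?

256·(7·256 − 5)/2 = 228736 and 254·(7·254 − 5)/2 = 225171.
Difference: 228736 − 225171 = 3565.

3565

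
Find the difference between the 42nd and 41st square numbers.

83

n² − (n−1)² = 2n − 1, so 42² − 41² = 2·42 − 1 = 83.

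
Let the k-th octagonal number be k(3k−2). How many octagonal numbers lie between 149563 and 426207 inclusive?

154

The n-th octagonal number is n(3n−2).
Smallest index with value ≥ 149563: n = 224 (giving 150080).
Largest index with value ≤ 426207: n = 377 (giving 425633).
Indices 224 through 377: 154 terms.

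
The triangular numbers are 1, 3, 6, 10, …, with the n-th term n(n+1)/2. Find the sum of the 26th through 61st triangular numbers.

Σ i(i+1)/2 = (Σi² + Σi) / 2 over i = 26..61.
Σi = 1891 − 325 = 1566 and Σi² = 77531 − 5525 = 72006.
(1·72006 + 1·1566) / 2 = 73572/2 = 36786.

36786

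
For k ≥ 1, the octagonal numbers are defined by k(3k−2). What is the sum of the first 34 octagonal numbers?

Σ i(3i−2) = 3Σi² − 2Σi over i = 1..34.
Σi = 595 and Σi² = 13685.
3·13685 − 2·595 = 39865.

39865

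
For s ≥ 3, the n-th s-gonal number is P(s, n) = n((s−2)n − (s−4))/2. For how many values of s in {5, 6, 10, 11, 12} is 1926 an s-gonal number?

s = 5: P(5, 36) = 1926. ✓
s = 6: P(6, 31) = 1891 and P(6, 32) = 2016; 1926 is not s-gonal.
s = 10: P(10, 22) = 1870 and P(10, 23) = 2047; 1926 is not s-gonal.
s = 11: P(11, 21) = 1911 and P(11, 22) = 2101; 1926 is not s-gonal.
s = 12: P(12, 20) = 1920 and P(12, 21) = 2121; 1926 is not s-gonal.
Hits: s ∈ {5} → 1.

1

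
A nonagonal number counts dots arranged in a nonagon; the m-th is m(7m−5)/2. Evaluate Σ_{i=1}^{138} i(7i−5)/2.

Σ i(7i−5)/2 = (7Σi² − 5Σi) / 2 over i = 1..138.
Σi = 9591 and Σi² = 885569.
(7·885569 − 5·9591) / 2 = 6151028/2 = 3075514.

3075514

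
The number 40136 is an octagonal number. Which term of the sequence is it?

Set n(3n−2) = 40136, giving 3n² − 2n − 40136 = 0.
The discriminant is 4 + 12·40136 = 481636, and √481636 = 694.
So n = (2 + 694) / 6 = 696/6 = 116.

116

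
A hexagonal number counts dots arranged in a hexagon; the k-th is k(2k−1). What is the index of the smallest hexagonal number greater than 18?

Solve n(2n−1) > 18 for integer n.
The largest n with value ≤ 18 is 3 (since 15 ≤ 18 < 28), so the first above is n = 4, value 28.

4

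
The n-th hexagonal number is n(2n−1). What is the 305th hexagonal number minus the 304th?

1217

Consecutive hexagonal numbers differ by 4n − 3: here 4·305 − 3 = 1217.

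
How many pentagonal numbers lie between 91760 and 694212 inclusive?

433

The n-th pentagonal number is n(3n−1)/2.
Smallest index with value ≥ 91760: n = 248 (giving 92132).
Largest index with value ≤ 694212: n = 680 (giving 693260).
Indices 248 through 680: 433 terms.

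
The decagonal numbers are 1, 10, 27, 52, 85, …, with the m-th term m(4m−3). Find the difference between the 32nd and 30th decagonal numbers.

32·(4·32 − 3) = 4000 and 30·(4·30 − 3) = 3510.
Difference: 4000 − 3510 = 490.

490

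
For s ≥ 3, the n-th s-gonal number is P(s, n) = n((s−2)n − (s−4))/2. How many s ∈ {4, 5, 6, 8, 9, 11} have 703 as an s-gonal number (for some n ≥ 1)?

1

s = 4: P(4, 26) = 676 and P(4, 27) = 729; 703 is not s-gonal.
s = 5: P(5, 21) = 651 and P(5, 22) = 715; 703 is not s-gonal.
s = 6: P(6, 19) = 703. ✓
s = 8: P(8, 15) = 645 and P(8, 16) = 736; 703 is not s-gonal.
s = 9: P(9, 14) = 651 and P(9, 15) = 750; 703 is not s-gonal.
s = 11: P(11, 12) = 606 and P(11, 13) = 715; 703 is not s-gonal.
Hits: s ∈ {6} → 1.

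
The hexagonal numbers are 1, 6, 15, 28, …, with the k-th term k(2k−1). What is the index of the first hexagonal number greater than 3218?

Solve n(2n−1) > 3218 for integer n.
The largest n with value ≤ 3218 is 40 (since 3160 ≤ 3218 < 3321), so the first above is n = 41, value 3321.

41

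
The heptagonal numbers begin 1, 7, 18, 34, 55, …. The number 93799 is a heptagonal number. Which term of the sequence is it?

Set n(5n−3)/2 = 93799, giving 5n² − 3n − 187598 = 0.
The discriminant is 9 + 40·93799 = 3751969, and √3751969 = 1937.
So n = (3 + 1937) / 10 = 1940/10 = 194.
Check: 194·(5·194 − 3)/2 = 93799. ✓

194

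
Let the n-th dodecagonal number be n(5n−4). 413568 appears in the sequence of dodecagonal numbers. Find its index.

288

Set n(5n−4) = 413568, giving 5n² − 4n − 413568 = 0.
The discriminant is 16 + 20·413568 = 8271376, and √8271376 = 2876.
So n = (4 + 2876) / 10 = 2880/10 = 288.
Check: 288·(5·288 − 4) = 413568. ✓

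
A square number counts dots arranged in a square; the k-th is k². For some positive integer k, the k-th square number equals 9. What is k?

We need n² = 9, so n = √9 = 3.

3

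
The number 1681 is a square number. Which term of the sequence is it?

We need n² = 1681, so n = √1681 = 41.

41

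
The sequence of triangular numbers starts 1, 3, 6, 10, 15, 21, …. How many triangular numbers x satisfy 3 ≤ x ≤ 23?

The n-th triangular number is n(n+1)/2.
Smallest index with value ≥ 3: n = 2 (giving 3).
Largest index with value ≤ 23: n = 6 (giving 21).
Indices 2 through 6: 5 terms.

5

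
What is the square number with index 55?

The 55th square number is n² with n = 55.
55² = 3025.

3025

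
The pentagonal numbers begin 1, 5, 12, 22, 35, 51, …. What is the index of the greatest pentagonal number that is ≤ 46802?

Solve n(3n−1)/2 ≤ 46802 for integer n.
n = 176 gives 46376 ≤ 46802, while n = 177 gives 46905 > 46802; so the answer is index 176.

176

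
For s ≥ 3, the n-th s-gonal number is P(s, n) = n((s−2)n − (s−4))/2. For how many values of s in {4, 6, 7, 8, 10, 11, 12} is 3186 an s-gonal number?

2

s = 4: P(4, 56) = 3136 and P(4, 57) = 3249; 3186 is not s-gonal.
s = 6: P(6, 40) = 3160 and P(6, 41) = 3321; 3186 is not s-gonal.
s = 7: P(7, 36) = 3186. ✓
s = 8: P(8, 32) = 3008 and P(8, 33) = 3201; 3186 is not s-gonal.
s = 10: P(10, 28) = 3052 and P(10, 29) = 3277; 3186 is not s-gonal.
s = 11: P(11, 27) = 3186. ✓
s = 12: P(12, 25) = 3025 and P(12, 26) = 3276; 3186 is not s-gonal.
Hits: s ∈ {7, 11} → 2.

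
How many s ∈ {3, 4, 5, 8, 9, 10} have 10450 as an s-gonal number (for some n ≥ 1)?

s = 3: P(3, 144) = 10440 and P(3, 145) = 10585; 10450 is not s-gonal.
s = 4: P(4, 102) = 10404 and P(4, 103) = 10609; 10450 is not s-gonal.
s = 5: P(5, 83) = 10292 and P(5, 84) = 10542; 10450 is not s-gonal.
s = 8: P(8, 59) = 10325 and P(8, 60) = 10680; 10450 is not s-gonal.
s = 9: P(9, 55) = 10450. ✓
s = 10: P(10, 51) = 10251 and P(10, 52) = 10660; 10450 is not s-gonal.
Hits: s ∈ {9} → 1.

1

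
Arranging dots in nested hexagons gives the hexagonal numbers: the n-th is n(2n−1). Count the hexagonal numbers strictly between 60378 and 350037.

244

The n-th hexagonal number is n(2n−1).
Smallest index with value > 60378: n = 175 (giving 61075).
Largest index with value < 350037: n = 418 (giving 349030).
Indices 175 through 418: 244 terms.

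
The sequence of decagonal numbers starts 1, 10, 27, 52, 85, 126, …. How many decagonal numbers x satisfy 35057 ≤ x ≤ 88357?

The n-th decagonal number is n(4n−3).
Smallest index with value ≥ 35057: n = 94 (giving 35062).
Largest index with value ≤ 88357: n = 149 (giving 88357).
Indices 94 through 149: 56 terms.

56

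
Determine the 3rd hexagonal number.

15

The 3rd hexagonal number is n(2n−1) with n = 3.
3·(2·3 − 1) = 3·5 = 15.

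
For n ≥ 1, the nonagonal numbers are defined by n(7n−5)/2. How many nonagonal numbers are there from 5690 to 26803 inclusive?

47

The n-th nonagonal number is n(7n−5)/2.
Smallest index with value ≥ 5690: n = 41 (giving 5781).
Largest index with value ≤ 26803: n = 87 (giving 26274).
Indices 41 through 87: 47 terms.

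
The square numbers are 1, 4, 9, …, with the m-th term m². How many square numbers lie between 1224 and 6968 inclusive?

The n-th square number is n².
Smallest index with value ≥ 1224: n = 35 (giving 1225).
Largest index with value ≤ 6968: n = 83 (giving 6889).
Indices 35 through 83: 49 terms.

49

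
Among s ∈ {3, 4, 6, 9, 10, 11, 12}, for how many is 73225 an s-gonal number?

1

s = 3: P(3, 382) = 73153 and P(3, 383) = 73536; 73225 is not s-gonal.
s = 4: P(4, 270) = 72900 and P(4, 271) = 73441; 73225 is not s-gonal.
s = 6: P(6, 191) = 72771 and P(6, 192) = 73536; 73225 is not s-gonal.
s = 9: P(9, 145) = 73225. ✓
s = 10: P(10, 135) = 72495 and P(10, 136) = 73576; 73225 is not s-gonal.
s = 11: P(11, 127) = 72136 and P(11, 128) = 73280; 73225 is not s-gonal.
s = 12: P(12, 121) = 72721 and P(12, 122) = 73932; 73225 is not s-gonal.
Hits: s ∈ {9} → 1.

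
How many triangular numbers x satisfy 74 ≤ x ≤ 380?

The n-th triangular number is n(n+1)/2.
Smallest index with value ≥ 74: n = 12 (giving 78).
Largest index with value ≤ 380: n = 27 (giving 378).
Indices 12 through 27: 16 terms.

16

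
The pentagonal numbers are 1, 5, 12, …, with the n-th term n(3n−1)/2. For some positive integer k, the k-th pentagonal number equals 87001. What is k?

241

Set n(3n−1)/2 = 87001, giving 3n² − n − 174002 = 0.
The discriminant is 1 + 24·87001 = 2088025, and √2088025 = 1445.
So n = (1 + 1445) / 6 = 1446/6 = 241.
Check: 241·(3·241 − 1)/2 = 87001. ✓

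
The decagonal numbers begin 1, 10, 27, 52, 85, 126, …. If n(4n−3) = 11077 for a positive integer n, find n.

Set n(4n−3) = 11077, giving 4n² − 3n − 11077 = 0.
The discriminant is 9 + 16·11077 = 177241, and √177241 = 421.
So n = (3 + 421) / 8 = 424/8 = 53.

53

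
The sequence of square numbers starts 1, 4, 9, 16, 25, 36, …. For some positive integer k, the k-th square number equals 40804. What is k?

202

We need n² = 40804, so n = √40804 = 202.
Check: 202² = 40804. ✓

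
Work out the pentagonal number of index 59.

5192

The 59th pentagonal number is n(3n−1)/2 with n = 59.
59·(3·59 − 1)/2 = 59·176/2 = 59·88 = 5192.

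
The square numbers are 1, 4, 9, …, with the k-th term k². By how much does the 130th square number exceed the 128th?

130² = 16900 and 128² = 16384.
Difference: 16900 − 16384 = 516.

516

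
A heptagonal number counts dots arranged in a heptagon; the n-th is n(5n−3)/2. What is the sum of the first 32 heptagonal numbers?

Σ i(5i−3)/2 = (5Σi² − 3Σi) / 2 over i = 1..32.
Σi = 528 and Σi² = 11440.
(5·11440 − 3·528) / 2 = 55616/2 = 27808.

27808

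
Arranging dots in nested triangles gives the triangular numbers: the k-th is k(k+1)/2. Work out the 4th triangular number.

4·5/2 = 20/2 = 10.

10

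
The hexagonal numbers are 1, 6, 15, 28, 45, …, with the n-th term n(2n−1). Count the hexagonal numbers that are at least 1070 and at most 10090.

The n-th hexagonal number is n(2n−1).
Smallest index with value ≥ 1070: n = 24 (giving 1128).
Largest index with value ≤ 10090: n = 71 (giving 10011).
Indices 24 through 71: 48 terms.

48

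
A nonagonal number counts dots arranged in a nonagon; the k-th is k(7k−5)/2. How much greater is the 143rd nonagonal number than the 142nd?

995

Consecutive nonagonal numbers differ by 7n − 6: here 7·143 − 6 = 995.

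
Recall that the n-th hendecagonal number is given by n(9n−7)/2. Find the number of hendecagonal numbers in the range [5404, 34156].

The n-th hendecagonal number is n(9n−7)/2.
Smallest index with value ≥ 5404: n = 36 (giving 5706).
Largest index with value ≤ 34156: n = 87 (giving 33756).
Indices 36 through 87: 52 terms.

52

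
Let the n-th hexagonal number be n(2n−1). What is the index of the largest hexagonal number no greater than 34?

Solve n(2n−1) ≤ 34 for integer n.
n = 4 gives 28 ≤ 34, while n = 5 gives 45 > 34; so the answer is index 4.

4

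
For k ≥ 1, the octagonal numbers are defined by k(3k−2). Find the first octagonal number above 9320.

Solve n(3n−2) > 9320 for integer n.
The largest n with value ≤ 9320 is 56 (since 9296 ≤ 9320 < 9633), so the first above is n = 57, value 9633.

9633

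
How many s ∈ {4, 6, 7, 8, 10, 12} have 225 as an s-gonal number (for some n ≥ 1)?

s = 4: P(4, 15) = 225. ✓
s = 6: P(6, 10) = 190 and P(6, 11) = 231; 225 is not s-gonal.
s = 7: P(7, 9) = 189 and P(7, 10) = 235; 225 is not s-gonal.
s = 8: P(8, 9) = 225. ✓
s = 10: P(10, 7) = 175 and P(10, 8) = 232; 225 is not s-gonal.
s = 12: P(12, 7) = 217 and P(12, 8) = 288; 225 is not s-gonal.
Hits: s ∈ {4, 8} → 2.

2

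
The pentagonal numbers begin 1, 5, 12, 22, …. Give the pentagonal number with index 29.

1247

The 29th pentagonal number is n(3n−1)/2 with n = 29.
29·(3·29 − 1)/2 = 29·86/2 = 29·43 = 1247.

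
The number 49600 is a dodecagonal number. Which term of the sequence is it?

Set n(5n−4) = 49600, giving 5n² − 4n − 49600 = 0.
The discriminant is 16 + 20·49600 = 992016, and √992016 = 996.
So n = (4 + 996) / 10 = 1000/10 = 100.
Check: 100·(5·100 − 4) = 49600. ✓

100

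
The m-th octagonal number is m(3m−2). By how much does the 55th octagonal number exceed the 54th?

325

Consecutive octagonal numbers differ by 6n − 5: here 6·55 − 5 = 325.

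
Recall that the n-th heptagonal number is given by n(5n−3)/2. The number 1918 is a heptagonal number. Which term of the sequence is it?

Set n(5n−3)/2 = 1918, giving 5n² − 3n − 3836 = 0.
The discriminant is 9 + 40·1918 = 76729, and √76729 = 277.
So n = (3 + 277) / 10 = 280/10 = 28.

28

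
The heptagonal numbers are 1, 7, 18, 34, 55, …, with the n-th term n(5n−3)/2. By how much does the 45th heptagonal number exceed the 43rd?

437

45·(5·45 − 3)/2 = 4995 and 43·(5·43 − 3)/2 = 4558.
Difference: 4995 − 4558 = 437.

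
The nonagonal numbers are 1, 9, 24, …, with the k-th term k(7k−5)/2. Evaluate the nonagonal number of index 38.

4959

38·(7·38 − 5)/2 = 38·261/2 = 4959.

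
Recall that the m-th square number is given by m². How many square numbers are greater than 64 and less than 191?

The n-th square number is n².
Smallest index with value > 64: n = 9 (giving 81).
Largest index with value < 191: n = 13 (giving 169).
Indices 9 through 13: 5 terms.

5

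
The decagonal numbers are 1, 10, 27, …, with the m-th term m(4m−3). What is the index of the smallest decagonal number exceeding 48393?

111

Solve n(4n−3) > 48393 for integer n.
The largest n with value ≤ 48393 is 110 (since 48070 ≤ 48393 < 48951), so the first above is n = 111, value 48951.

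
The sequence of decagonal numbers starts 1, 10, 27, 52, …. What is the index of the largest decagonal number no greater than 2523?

Solve n(4n−3) ≤ 2523 for integer n.
n = 25 gives 2425 ≤ 2523, while n = 26 gives 2626 > 2523; so the answer is index 25.

25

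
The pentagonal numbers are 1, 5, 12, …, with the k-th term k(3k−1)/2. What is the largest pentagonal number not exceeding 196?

Solve n(3n−1)/2 ≤ 196 for integer n.
n = 11 gives 176 ≤ 196, while n = 12 gives 210 > 196; so the answer is 176.

176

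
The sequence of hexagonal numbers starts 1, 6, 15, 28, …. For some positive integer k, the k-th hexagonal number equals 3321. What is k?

Set n(2n−1) = 3321, giving 2n² − n − 3321 = 0.
The discriminant is 1 + 8·3321 = 26569, and √26569 = 163.
So n = (1 + 163) / 4 = 164/4 = 41.

41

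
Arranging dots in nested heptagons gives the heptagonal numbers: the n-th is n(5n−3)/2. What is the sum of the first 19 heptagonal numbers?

5890

Σ i(5i−3)/2 = (5Σi² − 3Σi) / 2 over i = 1..19.
Σi = 190 and Σi² = 2470.
(5·2470 − 3·190) / 2 = 11780/2 = 5890.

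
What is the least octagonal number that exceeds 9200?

Solve n(3n−2) > 9200 for integer n.
The largest n with value ≤ 9200 is 55 (since 8965 ≤ 9200 < 9296), so the first above is n = 56, value 9296.

9296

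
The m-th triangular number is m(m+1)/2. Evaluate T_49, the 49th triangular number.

The 49th triangular number is n(n+1)/2 with n = 49.
49·50/2 = 2450/2 = 1225.

1225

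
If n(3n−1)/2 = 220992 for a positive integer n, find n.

Set n(3n−1)/2 = 220992, giving 3n² − n − 441984 = 0.
The discriminant is 1 + 24·220992 = 5303809, and √5303809 = 2303.
So n = (1 + 2303) / 6 = 2304/6 = 384.

384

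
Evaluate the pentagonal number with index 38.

2147

The 38th pentagonal number is n(3n−1)/2 with n = 38.
38·(3·38 − 1)/2 = 38·113/2 = 2147.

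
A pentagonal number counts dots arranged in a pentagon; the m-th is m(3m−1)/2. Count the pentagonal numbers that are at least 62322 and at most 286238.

234

The n-th pentagonal number is n(3n−1)/2.
Smallest index with value ≥ 62322: n = 204 (giving 62322).
Largest index with value ≤ 286238: n = 437 (giving 286235).
Indices 204 through 437: 234 terms.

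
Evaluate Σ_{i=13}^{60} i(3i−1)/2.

108864

Σ i(3i−1)/2 = (3Σi² − Σi) / 2 over i = 13..60.
Σi = 1830 − 78 = 1752 and Σi² = 73810 − 650 = 73160.
(3·73160 − 1·1752) / 2 = 217728/2 = 108864.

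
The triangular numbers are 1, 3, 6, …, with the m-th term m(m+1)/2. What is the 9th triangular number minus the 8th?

9

Consecutive triangular numbers differ by n: T_{9} − T_{8} = 9.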